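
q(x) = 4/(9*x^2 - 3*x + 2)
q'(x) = 4*(3 - 18*x)/(9*x^2 - 3*x + 2)^2 = 12*(1 - 6*x)/(9*x^2 - 3*x + 2)^2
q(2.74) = 0.07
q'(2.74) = -0.05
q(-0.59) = 0.58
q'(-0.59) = 1.14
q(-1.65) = 0.13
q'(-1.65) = 0.13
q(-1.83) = 0.11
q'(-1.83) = 0.10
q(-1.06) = 0.26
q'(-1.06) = 0.38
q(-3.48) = 0.03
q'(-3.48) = 0.02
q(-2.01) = 0.09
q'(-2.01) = 0.08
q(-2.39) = 0.07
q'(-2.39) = 0.05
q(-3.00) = 0.04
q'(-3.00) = 0.03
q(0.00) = 2.00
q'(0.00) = 3.00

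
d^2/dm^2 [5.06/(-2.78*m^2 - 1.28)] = (36.011008 - 234.634224*m^2)/(2.78*m^2 + 1.28)^3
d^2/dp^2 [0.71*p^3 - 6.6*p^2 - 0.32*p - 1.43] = 4.26*p - 13.2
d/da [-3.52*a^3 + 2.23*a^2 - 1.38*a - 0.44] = -10.56*a^2 + 4.46*a - 1.38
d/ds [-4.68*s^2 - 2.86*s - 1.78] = -9.36*s - 2.86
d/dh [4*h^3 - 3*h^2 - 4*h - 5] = 12*h^2 - 6*h - 4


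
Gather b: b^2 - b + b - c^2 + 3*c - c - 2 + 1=b^2 - c^2 + 2*c - 1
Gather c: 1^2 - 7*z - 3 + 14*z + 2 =7*z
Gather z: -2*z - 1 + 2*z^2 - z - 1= 2*z^2 - 3*z - 2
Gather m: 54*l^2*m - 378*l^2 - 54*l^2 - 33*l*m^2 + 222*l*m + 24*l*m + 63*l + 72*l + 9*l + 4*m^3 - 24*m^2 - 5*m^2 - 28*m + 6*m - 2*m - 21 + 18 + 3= -432*l^2 + 144*l + 4*m^3 + m^2*(-33*l - 29) + m*(54*l^2 + 246*l - 24)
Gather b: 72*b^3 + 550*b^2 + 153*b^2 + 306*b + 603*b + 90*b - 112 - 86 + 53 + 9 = 72*b^3 + 703*b^2 + 999*b - 136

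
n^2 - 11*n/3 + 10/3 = (n - 2)*(n - 5/3)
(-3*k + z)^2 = 9*k^2 - 6*k*z + z^2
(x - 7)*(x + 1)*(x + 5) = x^3 - x^2 - 37*x - 35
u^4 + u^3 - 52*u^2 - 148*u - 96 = (u - 8)*(u + 1)*(u + 2)*(u + 6)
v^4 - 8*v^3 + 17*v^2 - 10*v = v*(v - 5)*(v - 2)*(v - 1)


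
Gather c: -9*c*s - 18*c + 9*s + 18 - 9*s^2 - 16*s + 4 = c*(-9*s - 18) - 9*s^2 - 7*s + 22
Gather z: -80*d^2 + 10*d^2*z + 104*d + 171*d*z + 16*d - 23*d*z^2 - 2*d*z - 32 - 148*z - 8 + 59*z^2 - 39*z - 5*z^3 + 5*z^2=-80*d^2 + 120*d - 5*z^3 + z^2*(64 - 23*d) + z*(10*d^2 + 169*d - 187) - 40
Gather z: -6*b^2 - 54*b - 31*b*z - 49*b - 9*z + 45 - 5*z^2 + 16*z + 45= -6*b^2 - 103*b - 5*z^2 + z*(7 - 31*b) + 90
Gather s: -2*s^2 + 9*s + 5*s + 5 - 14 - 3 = -2*s^2 + 14*s - 12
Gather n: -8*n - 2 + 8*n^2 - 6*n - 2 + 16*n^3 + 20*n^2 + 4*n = 16*n^3 + 28*n^2 - 10*n - 4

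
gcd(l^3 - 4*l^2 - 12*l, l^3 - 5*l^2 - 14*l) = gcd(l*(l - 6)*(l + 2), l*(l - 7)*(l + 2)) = l^2 + 2*l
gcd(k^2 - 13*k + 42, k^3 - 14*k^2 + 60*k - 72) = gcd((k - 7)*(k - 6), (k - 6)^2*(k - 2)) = k - 6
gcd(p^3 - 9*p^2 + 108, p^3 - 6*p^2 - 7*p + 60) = p + 3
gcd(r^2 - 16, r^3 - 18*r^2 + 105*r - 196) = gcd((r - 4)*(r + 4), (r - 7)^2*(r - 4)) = r - 4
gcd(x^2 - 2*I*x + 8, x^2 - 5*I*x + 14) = x + 2*I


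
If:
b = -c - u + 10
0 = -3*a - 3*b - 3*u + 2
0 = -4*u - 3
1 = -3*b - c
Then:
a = 175/24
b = -47/8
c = 133/8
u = -3/4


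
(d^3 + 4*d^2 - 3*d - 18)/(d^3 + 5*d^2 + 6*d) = (d^2 + d - 6)/(d*(d + 2))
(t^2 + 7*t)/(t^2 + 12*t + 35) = t/(t + 5)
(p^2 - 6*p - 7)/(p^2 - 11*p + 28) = (p + 1)/(p - 4)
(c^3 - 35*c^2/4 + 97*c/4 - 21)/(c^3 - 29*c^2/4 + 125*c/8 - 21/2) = 2*(c - 3)/(2*c - 3)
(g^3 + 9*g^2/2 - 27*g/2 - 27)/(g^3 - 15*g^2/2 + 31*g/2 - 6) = (2*g^2 + 15*g + 18)/(2*g^2 - 9*g + 4)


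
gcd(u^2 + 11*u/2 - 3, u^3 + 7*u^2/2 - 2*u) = u - 1/2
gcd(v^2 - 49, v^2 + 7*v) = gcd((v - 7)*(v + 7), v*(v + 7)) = v + 7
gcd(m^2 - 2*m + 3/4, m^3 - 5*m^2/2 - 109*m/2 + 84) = m - 3/2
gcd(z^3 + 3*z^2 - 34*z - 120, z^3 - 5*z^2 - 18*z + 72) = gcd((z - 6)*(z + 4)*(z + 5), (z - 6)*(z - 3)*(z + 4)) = z^2 - 2*z - 24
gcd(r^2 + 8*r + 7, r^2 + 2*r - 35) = r + 7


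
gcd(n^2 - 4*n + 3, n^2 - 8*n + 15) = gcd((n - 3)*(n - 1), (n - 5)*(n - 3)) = n - 3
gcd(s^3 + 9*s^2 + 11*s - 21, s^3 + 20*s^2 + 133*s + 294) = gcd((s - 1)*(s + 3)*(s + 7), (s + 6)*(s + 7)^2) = s + 7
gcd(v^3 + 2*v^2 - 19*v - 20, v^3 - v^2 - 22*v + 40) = v^2 + v - 20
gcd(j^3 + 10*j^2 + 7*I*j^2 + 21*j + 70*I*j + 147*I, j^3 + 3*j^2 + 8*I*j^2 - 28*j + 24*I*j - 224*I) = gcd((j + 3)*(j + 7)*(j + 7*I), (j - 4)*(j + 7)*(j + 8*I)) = j + 7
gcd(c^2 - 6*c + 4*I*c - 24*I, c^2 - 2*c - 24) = c - 6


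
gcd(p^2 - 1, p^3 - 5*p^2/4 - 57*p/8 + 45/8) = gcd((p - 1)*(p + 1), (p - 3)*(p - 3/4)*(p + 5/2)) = 1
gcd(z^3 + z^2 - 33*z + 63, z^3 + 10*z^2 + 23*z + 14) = z + 7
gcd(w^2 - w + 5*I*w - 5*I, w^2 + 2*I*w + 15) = w + 5*I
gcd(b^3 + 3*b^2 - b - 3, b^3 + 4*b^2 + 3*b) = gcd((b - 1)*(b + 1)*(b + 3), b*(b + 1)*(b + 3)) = b^2 + 4*b + 3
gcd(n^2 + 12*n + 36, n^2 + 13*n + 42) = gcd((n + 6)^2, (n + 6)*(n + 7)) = n + 6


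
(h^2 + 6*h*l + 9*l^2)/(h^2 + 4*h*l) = (h^2 + 6*h*l + 9*l^2)/(h*(h + 4*l))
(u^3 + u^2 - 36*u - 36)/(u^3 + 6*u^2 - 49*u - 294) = (u^2 - 5*u - 6)/(u^2 - 49)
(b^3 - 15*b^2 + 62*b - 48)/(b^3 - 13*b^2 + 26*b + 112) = (b^2 - 7*b + 6)/(b^2 - 5*b - 14)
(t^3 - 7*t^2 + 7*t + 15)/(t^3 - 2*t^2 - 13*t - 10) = (t - 3)/(t + 2)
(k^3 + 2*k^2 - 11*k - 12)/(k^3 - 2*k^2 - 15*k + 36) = (k + 1)/(k - 3)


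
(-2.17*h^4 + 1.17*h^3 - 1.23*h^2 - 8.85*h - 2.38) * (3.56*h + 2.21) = -7.7252*h^5 - 0.630500000000001*h^4 - 1.7931*h^3 - 34.2243*h^2 - 28.0313*h - 5.2598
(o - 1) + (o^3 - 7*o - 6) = o^3 - 6*o - 7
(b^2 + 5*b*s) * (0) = 0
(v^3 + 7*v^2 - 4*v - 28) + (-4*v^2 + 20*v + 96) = v^3 + 3*v^2 + 16*v + 68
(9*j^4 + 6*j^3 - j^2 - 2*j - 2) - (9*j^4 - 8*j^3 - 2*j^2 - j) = 14*j^3 + j^2 - j - 2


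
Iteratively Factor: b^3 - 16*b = (b)*(b^2 - 16) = b*(b + 4)*(b - 4)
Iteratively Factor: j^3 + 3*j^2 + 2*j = (j + 1)*(j^2 + 2*j) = (j + 1)*(j + 2)*(j)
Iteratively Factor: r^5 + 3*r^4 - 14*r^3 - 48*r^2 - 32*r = (r + 2)*(r^4 + r^3 - 16*r^2 - 16*r) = (r + 1)*(r + 2)*(r^3 - 16*r) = (r + 1)*(r + 2)*(r + 4)*(r^2 - 4*r) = r*(r + 1)*(r + 2)*(r + 4)*(r - 4)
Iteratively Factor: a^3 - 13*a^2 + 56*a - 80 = (a - 5)*(a^2 - 8*a + 16) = (a - 5)*(a - 4)*(a - 4)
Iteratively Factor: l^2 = (l)*(l)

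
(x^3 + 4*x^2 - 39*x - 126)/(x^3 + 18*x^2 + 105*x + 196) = (x^2 - 3*x - 18)/(x^2 + 11*x + 28)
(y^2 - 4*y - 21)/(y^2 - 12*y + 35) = (y + 3)/(y - 5)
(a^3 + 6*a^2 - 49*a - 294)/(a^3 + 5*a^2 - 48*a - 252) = (a + 7)/(a + 6)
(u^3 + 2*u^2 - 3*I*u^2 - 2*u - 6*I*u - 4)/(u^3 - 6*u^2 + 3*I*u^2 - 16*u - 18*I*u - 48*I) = (u^2 - 3*I*u - 2)/(u^2 + u*(-8 + 3*I) - 24*I)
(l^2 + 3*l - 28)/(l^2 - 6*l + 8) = (l + 7)/(l - 2)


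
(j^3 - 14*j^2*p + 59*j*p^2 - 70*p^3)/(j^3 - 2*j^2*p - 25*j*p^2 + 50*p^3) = (j - 7*p)/(j + 5*p)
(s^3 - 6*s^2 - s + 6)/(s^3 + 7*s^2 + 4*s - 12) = (s^2 - 5*s - 6)/(s^2 + 8*s + 12)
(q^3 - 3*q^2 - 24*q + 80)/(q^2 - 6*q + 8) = (q^2 + q - 20)/(q - 2)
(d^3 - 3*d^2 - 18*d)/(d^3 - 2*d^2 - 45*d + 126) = d*(d + 3)/(d^2 + 4*d - 21)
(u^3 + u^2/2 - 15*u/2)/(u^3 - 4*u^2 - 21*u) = (u - 5/2)/(u - 7)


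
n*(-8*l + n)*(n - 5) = -8*l*n^2 + 40*l*n + n^3 - 5*n^2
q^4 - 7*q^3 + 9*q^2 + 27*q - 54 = (q - 3)^3*(q + 2)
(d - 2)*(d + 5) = d^2 + 3*d - 10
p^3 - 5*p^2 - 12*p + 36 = (p - 6)*(p - 2)*(p + 3)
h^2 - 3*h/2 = h*(h - 3/2)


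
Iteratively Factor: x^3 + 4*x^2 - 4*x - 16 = (x + 2)*(x^2 + 2*x - 8) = (x - 2)*(x + 2)*(x + 4)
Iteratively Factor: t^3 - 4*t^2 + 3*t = (t - 3)*(t^2 - t) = (t - 3)*(t - 1)*(t)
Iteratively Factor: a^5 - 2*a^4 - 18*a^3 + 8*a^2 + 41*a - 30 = (a - 5)*(a^4 + 3*a^3 - 3*a^2 - 7*a + 6) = (a - 5)*(a - 1)*(a^3 + 4*a^2 + a - 6) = (a - 5)*(a - 1)*(a + 2)*(a^2 + 2*a - 3) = (a - 5)*(a - 1)*(a + 2)*(a + 3)*(a - 1)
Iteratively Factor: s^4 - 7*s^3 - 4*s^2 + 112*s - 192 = (s - 4)*(s^3 - 3*s^2 - 16*s + 48) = (s - 4)*(s - 3)*(s^2 - 16) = (s - 4)*(s - 3)*(s + 4)*(s - 4)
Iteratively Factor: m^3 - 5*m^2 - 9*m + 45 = (m + 3)*(m^2 - 8*m + 15) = (m - 3)*(m + 3)*(m - 5)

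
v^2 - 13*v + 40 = (v - 8)*(v - 5)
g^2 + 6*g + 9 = (g + 3)^2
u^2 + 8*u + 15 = (u + 3)*(u + 5)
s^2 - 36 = (s - 6)*(s + 6)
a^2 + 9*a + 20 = (a + 4)*(a + 5)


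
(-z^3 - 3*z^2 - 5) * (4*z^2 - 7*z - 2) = -4*z^5 - 5*z^4 + 23*z^3 - 14*z^2 + 35*z + 10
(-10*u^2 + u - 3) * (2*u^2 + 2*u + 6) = -20*u^4 - 18*u^3 - 64*u^2 - 18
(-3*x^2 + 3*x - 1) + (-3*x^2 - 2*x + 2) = -6*x^2 + x + 1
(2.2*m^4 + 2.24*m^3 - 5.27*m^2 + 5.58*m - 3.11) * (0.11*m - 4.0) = 0.242*m^5 - 8.5536*m^4 - 9.5397*m^3 + 21.6938*m^2 - 22.6621*m + 12.44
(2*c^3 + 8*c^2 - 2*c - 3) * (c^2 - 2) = 2*c^5 + 8*c^4 - 6*c^3 - 19*c^2 + 4*c + 6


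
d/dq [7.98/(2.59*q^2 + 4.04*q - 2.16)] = (-41.3364*q - 32.2392)/(2.59*q^2 + 4.04*q - 2.16)^2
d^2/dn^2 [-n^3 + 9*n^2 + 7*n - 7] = 18 - 6*n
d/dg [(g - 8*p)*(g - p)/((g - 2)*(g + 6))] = ((g - 2)*(g + 6)*(2*g - 9*p) - (g - 2)*(g - 8*p)*(g - p) - (g + 6)*(g - 8*p)*(g - p))/((g - 2)^2*(g + 6)^2)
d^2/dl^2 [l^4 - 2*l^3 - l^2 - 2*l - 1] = 12*l^2 - 12*l - 2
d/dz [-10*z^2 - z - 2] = -20*z - 1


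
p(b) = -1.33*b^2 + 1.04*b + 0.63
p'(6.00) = -14.92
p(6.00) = -41.01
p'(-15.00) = 40.94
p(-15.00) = -314.22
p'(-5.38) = 15.35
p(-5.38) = -43.46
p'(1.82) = -3.80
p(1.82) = -1.88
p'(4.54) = -11.04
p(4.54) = -22.06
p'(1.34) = -2.52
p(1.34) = -0.36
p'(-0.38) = 2.05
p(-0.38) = 0.04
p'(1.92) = -4.07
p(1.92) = -2.28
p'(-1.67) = 5.48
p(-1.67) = -4.82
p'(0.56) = -0.45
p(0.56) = 0.80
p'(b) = 1.04 - 2.66*b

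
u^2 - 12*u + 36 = (u - 6)^2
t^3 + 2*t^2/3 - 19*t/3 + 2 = (t - 2)*(t - 1/3)*(t + 3)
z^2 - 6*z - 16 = (z - 8)*(z + 2)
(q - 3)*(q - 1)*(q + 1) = q^3 - 3*q^2 - q + 3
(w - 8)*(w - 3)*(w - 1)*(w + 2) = w^4 - 10*w^3 + 11*w^2 + 46*w - 48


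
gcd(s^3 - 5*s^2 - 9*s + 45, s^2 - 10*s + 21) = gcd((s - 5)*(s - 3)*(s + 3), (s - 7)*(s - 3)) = s - 3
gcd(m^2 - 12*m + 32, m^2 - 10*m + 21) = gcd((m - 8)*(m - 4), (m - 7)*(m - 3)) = 1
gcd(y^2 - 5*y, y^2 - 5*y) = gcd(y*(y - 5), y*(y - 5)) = y^2 - 5*y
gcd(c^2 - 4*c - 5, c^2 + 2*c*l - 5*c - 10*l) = c - 5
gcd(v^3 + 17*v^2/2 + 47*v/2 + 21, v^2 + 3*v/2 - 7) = v + 7/2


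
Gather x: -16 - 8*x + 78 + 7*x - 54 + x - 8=0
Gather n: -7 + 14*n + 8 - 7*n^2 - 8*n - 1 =-7*n^2 + 6*n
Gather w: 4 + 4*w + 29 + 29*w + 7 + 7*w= 40*w + 40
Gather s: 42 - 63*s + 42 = 84 - 63*s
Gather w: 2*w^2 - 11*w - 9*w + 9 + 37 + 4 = 2*w^2 - 20*w + 50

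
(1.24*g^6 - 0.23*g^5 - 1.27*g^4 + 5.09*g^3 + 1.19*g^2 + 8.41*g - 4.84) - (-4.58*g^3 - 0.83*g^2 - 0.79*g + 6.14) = 1.24*g^6 - 0.23*g^5 - 1.27*g^4 + 9.67*g^3 + 2.02*g^2 + 9.2*g - 10.98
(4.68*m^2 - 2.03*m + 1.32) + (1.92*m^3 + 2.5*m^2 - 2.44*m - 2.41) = 1.92*m^3 + 7.18*m^2 - 4.47*m - 1.09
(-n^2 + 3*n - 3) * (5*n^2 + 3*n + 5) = -5*n^4 + 12*n^3 - 11*n^2 + 6*n - 15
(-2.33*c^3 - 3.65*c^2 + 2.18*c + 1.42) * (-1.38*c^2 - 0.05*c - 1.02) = 3.2154*c^5 + 5.1535*c^4 - 0.4493*c^3 + 1.6544*c^2 - 2.2946*c - 1.4484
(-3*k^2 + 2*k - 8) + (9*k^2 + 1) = 6*k^2 + 2*k - 7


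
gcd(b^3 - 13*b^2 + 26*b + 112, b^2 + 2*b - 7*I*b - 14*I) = b + 2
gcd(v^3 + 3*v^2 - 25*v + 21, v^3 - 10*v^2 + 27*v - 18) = v^2 - 4*v + 3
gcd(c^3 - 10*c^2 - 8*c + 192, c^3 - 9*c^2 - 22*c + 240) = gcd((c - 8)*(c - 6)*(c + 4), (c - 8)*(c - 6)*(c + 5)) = c^2 - 14*c + 48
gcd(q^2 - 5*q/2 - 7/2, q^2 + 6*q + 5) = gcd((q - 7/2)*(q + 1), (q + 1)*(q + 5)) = q + 1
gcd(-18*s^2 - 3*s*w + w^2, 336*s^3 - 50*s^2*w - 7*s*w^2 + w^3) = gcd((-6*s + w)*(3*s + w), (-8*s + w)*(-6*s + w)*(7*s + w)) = 6*s - w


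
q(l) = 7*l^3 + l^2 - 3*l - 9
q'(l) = 21*l^2 + 2*l - 3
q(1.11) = -1.52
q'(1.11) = 25.09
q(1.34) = 5.62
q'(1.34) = 37.39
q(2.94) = 168.71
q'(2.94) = 184.40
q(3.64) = 330.93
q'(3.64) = 282.52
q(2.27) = 71.22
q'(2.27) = 109.75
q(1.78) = 28.31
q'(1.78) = 67.10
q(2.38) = 83.89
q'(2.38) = 120.71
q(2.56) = 107.31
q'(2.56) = 139.75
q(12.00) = 12195.00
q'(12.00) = 3045.00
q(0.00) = -9.00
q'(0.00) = -3.00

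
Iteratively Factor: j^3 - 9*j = (j + 3)*(j^2 - 3*j) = j*(j + 3)*(j - 3)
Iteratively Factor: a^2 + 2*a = (a)*(a + 2)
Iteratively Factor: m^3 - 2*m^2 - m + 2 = (m - 1)*(m^2 - m - 2) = (m - 1)*(m + 1)*(m - 2)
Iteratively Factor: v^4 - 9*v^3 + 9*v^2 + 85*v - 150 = (v - 5)*(v^3 - 4*v^2 - 11*v + 30) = (v - 5)*(v + 3)*(v^2 - 7*v + 10) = (v - 5)*(v - 2)*(v + 3)*(v - 5)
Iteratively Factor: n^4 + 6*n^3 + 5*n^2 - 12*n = (n + 4)*(n^3 + 2*n^2 - 3*n) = (n - 1)*(n + 4)*(n^2 + 3*n) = (n - 1)*(n + 3)*(n + 4)*(n)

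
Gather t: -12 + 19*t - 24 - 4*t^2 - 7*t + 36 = -4*t^2 + 12*t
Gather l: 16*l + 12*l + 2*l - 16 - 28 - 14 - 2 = 30*l - 60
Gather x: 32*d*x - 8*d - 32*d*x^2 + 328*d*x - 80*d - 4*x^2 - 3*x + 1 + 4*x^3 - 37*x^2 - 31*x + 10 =-88*d + 4*x^3 + x^2*(-32*d - 41) + x*(360*d - 34) + 11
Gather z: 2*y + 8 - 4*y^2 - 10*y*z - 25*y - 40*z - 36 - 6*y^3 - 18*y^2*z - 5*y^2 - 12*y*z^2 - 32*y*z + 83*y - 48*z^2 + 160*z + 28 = -6*y^3 - 9*y^2 + 60*y + z^2*(-12*y - 48) + z*(-18*y^2 - 42*y + 120)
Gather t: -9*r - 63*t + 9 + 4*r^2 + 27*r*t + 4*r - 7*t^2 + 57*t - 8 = 4*r^2 - 5*r - 7*t^2 + t*(27*r - 6) + 1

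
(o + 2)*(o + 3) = o^2 + 5*o + 6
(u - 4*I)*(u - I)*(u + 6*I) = u^3 + I*u^2 + 26*u - 24*I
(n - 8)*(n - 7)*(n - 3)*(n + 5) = n^4 - 13*n^3 + 11*n^2 + 337*n - 840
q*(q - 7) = q^2 - 7*q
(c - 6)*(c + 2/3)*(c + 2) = c^3 - 10*c^2/3 - 44*c/3 - 8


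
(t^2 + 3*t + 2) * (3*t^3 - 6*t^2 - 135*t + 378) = 3*t^5 + 3*t^4 - 147*t^3 - 39*t^2 + 864*t + 756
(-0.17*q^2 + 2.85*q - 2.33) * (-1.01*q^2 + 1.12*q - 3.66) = 0.1717*q^4 - 3.0689*q^3 + 6.1675*q^2 - 13.0406*q + 8.5278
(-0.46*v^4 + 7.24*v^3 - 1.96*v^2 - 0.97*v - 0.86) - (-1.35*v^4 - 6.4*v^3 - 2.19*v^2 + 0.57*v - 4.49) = 0.89*v^4 + 13.64*v^3 + 0.23*v^2 - 1.54*v + 3.63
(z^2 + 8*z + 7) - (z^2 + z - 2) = 7*z + 9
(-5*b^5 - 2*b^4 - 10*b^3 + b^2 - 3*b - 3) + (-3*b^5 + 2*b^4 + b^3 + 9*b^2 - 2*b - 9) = -8*b^5 - 9*b^3 + 10*b^2 - 5*b - 12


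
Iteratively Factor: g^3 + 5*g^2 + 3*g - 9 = (g + 3)*(g^2 + 2*g - 3) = (g + 3)^2*(g - 1)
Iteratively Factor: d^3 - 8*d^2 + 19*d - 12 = (d - 1)*(d^2 - 7*d + 12) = (d - 4)*(d - 1)*(d - 3)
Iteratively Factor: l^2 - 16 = (l - 4)*(l + 4)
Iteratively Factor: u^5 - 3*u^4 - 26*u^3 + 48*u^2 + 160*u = (u)*(u^4 - 3*u^3 - 26*u^2 + 48*u + 160) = u*(u + 2)*(u^3 - 5*u^2 - 16*u + 80) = u*(u - 4)*(u + 2)*(u^2 - u - 20) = u*(u - 4)*(u + 2)*(u + 4)*(u - 5)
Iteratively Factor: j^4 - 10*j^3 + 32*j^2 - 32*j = (j)*(j^3 - 10*j^2 + 32*j - 32) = j*(j - 4)*(j^2 - 6*j + 8) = j*(j - 4)^2*(j - 2)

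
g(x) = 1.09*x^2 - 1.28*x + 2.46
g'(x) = 2.18*x - 1.28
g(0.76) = 2.12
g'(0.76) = 0.38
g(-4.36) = 28.76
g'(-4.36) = -10.78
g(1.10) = 2.37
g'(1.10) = 1.12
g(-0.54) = 3.47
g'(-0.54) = -2.46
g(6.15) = 35.81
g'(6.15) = 12.13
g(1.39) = 2.79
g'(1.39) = 1.75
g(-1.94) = 9.05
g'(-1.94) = -5.51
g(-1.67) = 7.64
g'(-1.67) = -4.92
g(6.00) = 34.02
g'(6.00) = 11.80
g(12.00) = 144.06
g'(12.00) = 24.88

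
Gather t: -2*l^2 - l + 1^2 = -2*l^2 - l + 1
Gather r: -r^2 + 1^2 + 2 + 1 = 4 - r^2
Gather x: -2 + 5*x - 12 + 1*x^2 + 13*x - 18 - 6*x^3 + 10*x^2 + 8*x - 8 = -6*x^3 + 11*x^2 + 26*x - 40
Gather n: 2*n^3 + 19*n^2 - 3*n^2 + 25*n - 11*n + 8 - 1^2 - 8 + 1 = 2*n^3 + 16*n^2 + 14*n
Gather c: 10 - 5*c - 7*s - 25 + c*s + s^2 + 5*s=c*(s - 5) + s^2 - 2*s - 15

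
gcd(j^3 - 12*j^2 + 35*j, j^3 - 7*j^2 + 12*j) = j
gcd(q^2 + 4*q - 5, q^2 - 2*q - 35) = q + 5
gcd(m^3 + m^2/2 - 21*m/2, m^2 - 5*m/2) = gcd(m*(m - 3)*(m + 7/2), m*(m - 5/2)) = m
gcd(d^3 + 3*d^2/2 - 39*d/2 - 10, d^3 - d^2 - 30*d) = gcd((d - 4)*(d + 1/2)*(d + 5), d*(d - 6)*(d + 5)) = d + 5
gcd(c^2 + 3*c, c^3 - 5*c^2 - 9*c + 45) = c + 3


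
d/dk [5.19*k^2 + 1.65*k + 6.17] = 10.38*k + 1.65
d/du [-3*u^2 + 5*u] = 5 - 6*u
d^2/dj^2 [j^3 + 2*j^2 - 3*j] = 6*j + 4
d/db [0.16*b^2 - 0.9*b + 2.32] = 0.32*b - 0.9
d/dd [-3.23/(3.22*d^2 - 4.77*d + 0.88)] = (20.8012*d - 15.4071)/(3.22*d^2 - 4.77*d + 0.88)^2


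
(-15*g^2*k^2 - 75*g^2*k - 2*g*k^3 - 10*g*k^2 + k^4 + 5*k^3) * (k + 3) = -15*g^2*k^3 - 120*g^2*k^2 - 225*g^2*k - 2*g*k^4 - 16*g*k^3 - 30*g*k^2 + k^5 + 8*k^4 + 15*k^3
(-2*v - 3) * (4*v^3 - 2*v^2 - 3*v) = -8*v^4 - 8*v^3 + 12*v^2 + 9*v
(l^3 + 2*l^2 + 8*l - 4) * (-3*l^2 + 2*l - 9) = -3*l^5 - 4*l^4 - 29*l^3 + 10*l^2 - 80*l + 36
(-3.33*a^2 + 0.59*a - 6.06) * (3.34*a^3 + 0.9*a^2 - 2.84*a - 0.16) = -11.1222*a^5 - 1.0264*a^4 - 10.2522*a^3 - 6.5968*a^2 + 17.116*a + 0.9696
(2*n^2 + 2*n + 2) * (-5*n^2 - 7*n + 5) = -10*n^4 - 24*n^3 - 14*n^2 - 4*n + 10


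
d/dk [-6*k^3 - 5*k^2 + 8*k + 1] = -18*k^2 - 10*k + 8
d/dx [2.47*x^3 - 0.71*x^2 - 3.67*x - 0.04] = 7.41*x^2 - 1.42*x - 3.67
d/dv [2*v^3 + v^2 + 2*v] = 6*v^2 + 2*v + 2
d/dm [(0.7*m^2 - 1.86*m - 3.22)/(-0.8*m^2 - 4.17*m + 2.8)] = (-4.407*m^2 - 1.232*m - 18.6354)/(0.64*m^4 + 6.672*m^3 + 12.9089*m^2 - 23.352*m + 7.84)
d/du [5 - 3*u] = -3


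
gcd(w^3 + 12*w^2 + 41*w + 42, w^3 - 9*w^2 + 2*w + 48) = w + 2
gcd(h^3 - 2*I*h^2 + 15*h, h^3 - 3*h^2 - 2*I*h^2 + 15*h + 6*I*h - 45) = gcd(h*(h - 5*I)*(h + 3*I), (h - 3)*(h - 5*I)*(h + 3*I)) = h^2 - 2*I*h + 15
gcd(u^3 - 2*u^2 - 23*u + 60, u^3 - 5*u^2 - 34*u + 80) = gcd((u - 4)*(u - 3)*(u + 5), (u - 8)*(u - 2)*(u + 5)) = u + 5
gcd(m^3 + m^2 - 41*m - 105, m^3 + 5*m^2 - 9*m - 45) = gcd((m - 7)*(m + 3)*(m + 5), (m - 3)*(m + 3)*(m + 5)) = m^2 + 8*m + 15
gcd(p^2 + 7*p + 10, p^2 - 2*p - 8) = p + 2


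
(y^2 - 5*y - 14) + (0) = y^2 - 5*y - 14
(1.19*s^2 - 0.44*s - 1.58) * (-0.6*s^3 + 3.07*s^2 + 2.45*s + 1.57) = -0.714*s^5 + 3.9173*s^4 + 2.5127*s^3 - 4.0603*s^2 - 4.5618*s - 2.4806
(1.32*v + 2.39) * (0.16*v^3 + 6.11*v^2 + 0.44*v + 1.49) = 0.2112*v^4 + 8.4476*v^3 + 15.1837*v^2 + 3.0184*v + 3.5611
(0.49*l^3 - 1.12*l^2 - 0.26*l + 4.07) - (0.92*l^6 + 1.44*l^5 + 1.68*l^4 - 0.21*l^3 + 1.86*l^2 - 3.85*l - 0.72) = -0.92*l^6 - 1.44*l^5 - 1.68*l^4 + 0.7*l^3 - 2.98*l^2 + 3.59*l + 4.79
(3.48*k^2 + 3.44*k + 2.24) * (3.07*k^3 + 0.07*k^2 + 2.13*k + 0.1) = 10.6836*k^5 + 10.8044*k^4 + 14.53*k^3 + 7.832*k^2 + 5.1152*k + 0.224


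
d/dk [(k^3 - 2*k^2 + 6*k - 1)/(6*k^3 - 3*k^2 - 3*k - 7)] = (9*k^4 - 78*k^3 + 21*k^2 + 22*k - 45)/(36*k^6 - 36*k^5 - 27*k^4 - 66*k^3 + 51*k^2 + 42*k + 49)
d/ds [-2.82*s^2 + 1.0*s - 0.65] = 1.0 - 5.64*s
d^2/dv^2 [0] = 0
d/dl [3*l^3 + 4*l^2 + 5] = l*(9*l + 8)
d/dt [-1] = 0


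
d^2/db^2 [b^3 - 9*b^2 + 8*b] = 6*b - 18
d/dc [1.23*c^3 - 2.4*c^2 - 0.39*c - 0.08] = 3.69*c^2 - 4.8*c - 0.39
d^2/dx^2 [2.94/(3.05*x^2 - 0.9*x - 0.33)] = (54.6987*x^2 - 16.1406*x - 2.94*(6.1*x - 0.9)*(12.2*x - 1.8) - 5.91822)/(-3.05*x^2 + 0.9*x + 0.33)^3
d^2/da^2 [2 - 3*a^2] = -6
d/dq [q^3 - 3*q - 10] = 3*q^2 - 3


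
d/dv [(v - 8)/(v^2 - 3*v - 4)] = (-v^2 + 16*v - 28)/(v^4 - 6*v^3 + v^2 + 24*v + 16)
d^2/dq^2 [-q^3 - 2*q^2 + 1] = -6*q - 4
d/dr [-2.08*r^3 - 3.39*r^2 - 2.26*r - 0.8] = -6.24*r^2 - 6.78*r - 2.26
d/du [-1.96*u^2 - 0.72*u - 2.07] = -3.92*u - 0.72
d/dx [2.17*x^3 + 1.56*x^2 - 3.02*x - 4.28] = 6.51*x^2 + 3.12*x - 3.02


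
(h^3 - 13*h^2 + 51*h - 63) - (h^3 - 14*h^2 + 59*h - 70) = h^2 - 8*h + 7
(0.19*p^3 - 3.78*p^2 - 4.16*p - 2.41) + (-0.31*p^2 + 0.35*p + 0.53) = 0.19*p^3 - 4.09*p^2 - 3.81*p - 1.88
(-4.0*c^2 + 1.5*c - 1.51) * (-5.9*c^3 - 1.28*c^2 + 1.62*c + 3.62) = 23.6*c^5 - 3.73*c^4 + 0.509*c^3 - 10.1172*c^2 + 2.9838*c - 5.4662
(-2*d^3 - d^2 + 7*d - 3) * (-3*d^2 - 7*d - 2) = 6*d^5 + 17*d^4 - 10*d^3 - 38*d^2 + 7*d + 6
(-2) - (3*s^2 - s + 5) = -3*s^2 + s - 7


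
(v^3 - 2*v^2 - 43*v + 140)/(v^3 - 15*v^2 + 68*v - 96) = (v^2 + 2*v - 35)/(v^2 - 11*v + 24)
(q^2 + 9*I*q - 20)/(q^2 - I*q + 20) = (q + 5*I)/(q - 5*I)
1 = 1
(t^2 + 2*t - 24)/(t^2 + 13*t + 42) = (t - 4)/(t + 7)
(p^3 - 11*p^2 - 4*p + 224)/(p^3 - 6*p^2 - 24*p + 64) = (p - 7)/(p - 2)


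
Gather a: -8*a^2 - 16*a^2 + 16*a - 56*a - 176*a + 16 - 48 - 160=-24*a^2 - 216*a - 192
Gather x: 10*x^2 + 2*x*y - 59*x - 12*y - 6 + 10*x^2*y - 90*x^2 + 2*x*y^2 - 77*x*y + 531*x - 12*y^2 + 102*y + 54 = x^2*(10*y - 80) + x*(2*y^2 - 75*y + 472) - 12*y^2 + 90*y + 48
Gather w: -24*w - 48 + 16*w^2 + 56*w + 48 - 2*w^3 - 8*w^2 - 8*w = -2*w^3 + 8*w^2 + 24*w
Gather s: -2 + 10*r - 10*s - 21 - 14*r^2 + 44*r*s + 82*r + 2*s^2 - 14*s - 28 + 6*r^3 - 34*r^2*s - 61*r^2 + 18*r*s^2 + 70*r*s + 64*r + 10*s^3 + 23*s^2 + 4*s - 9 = 6*r^3 - 75*r^2 + 156*r + 10*s^3 + s^2*(18*r + 25) + s*(-34*r^2 + 114*r - 20) - 60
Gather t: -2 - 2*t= -2*t - 2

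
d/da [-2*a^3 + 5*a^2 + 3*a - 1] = -6*a^2 + 10*a + 3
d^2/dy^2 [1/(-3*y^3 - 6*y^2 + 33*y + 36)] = 2*((3*y + 2)*(y^3 + 2*y^2 - 11*y - 12) - (3*y^2 + 4*y - 11)^2)/(3*(y^3 + 2*y^2 - 11*y - 12)^3)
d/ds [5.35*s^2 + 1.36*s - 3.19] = 10.7*s + 1.36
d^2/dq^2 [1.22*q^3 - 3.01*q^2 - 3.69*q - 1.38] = 7.32*q - 6.02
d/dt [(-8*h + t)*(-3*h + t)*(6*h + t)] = -42*h^2 - 10*h*t + 3*t^2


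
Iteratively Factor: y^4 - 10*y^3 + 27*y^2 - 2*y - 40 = (y - 5)*(y^3 - 5*y^2 + 2*y + 8) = (y - 5)*(y + 1)*(y^2 - 6*y + 8) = (y - 5)*(y - 4)*(y + 1)*(y - 2)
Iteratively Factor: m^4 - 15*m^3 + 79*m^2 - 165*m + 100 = (m - 5)*(m^3 - 10*m^2 + 29*m - 20) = (m - 5)*(m - 1)*(m^2 - 9*m + 20) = (m - 5)*(m - 4)*(m - 1)*(m - 5)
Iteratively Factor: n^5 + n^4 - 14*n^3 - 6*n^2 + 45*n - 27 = (n - 1)*(n^4 + 2*n^3 - 12*n^2 - 18*n + 27) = (n - 1)*(n + 3)*(n^3 - n^2 - 9*n + 9) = (n - 1)*(n + 3)^2*(n^2 - 4*n + 3) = (n - 1)^2*(n + 3)^2*(n - 3)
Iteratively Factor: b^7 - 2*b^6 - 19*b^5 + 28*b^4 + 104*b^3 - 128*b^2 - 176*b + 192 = (b - 2)*(b^6 - 19*b^4 - 10*b^3 + 84*b^2 + 40*b - 96) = (b - 2)*(b - 1)*(b^5 + b^4 - 18*b^3 - 28*b^2 + 56*b + 96) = (b - 4)*(b - 2)*(b - 1)*(b^4 + 5*b^3 + 2*b^2 - 20*b - 24) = (b - 4)*(b - 2)*(b - 1)*(b + 2)*(b^3 + 3*b^2 - 4*b - 12) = (b - 4)*(b - 2)*(b - 1)*(b + 2)^2*(b^2 + b - 6) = (b - 4)*(b - 2)^2*(b - 1)*(b + 2)^2*(b + 3)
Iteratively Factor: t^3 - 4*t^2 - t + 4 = (t - 4)*(t^2 - 1) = (t - 4)*(t + 1)*(t - 1)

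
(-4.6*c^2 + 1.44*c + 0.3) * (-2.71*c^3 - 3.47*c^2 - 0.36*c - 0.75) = 12.466*c^5 + 12.0596*c^4 - 4.1538*c^3 + 1.8906*c^2 - 1.188*c - 0.225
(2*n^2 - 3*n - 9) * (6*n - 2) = 12*n^3 - 22*n^2 - 48*n + 18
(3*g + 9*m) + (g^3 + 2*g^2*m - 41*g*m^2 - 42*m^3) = g^3 + 2*g^2*m - 41*g*m^2 + 3*g - 42*m^3 + 9*m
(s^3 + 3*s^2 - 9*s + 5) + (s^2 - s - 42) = s^3 + 4*s^2 - 10*s - 37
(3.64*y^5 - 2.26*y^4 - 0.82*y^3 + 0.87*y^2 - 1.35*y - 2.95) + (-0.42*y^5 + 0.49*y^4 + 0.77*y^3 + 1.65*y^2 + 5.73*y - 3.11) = 3.22*y^5 - 1.77*y^4 - 0.0499999999999999*y^3 + 2.52*y^2 + 4.38*y - 6.06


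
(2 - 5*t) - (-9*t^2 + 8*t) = 9*t^2 - 13*t + 2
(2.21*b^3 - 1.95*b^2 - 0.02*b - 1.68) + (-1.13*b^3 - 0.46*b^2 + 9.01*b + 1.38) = 1.08*b^3 - 2.41*b^2 + 8.99*b - 0.3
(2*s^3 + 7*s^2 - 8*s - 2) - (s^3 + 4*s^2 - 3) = s^3 + 3*s^2 - 8*s + 1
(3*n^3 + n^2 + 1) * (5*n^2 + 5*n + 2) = 15*n^5 + 20*n^4 + 11*n^3 + 7*n^2 + 5*n + 2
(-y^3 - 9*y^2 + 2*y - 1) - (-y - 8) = -y^3 - 9*y^2 + 3*y + 7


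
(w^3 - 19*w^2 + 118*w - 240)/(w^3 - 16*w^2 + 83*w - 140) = (w^2 - 14*w + 48)/(w^2 - 11*w + 28)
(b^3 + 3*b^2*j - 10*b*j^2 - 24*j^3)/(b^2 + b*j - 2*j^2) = (b^2 + b*j - 12*j^2)/(b - j)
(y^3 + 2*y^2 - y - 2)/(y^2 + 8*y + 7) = (y^2 + y - 2)/(y + 7)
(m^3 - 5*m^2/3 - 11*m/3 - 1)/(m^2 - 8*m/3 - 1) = m + 1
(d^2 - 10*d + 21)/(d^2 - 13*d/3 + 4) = 3*(d - 7)/(3*d - 4)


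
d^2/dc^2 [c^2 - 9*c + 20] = 2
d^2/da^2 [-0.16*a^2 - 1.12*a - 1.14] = -0.320000000000000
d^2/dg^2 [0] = 0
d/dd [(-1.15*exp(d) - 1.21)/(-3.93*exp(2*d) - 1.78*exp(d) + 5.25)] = (-(1.15*exp(d) + 1.21)*(7.86*exp(d) + 1.78) + 4.5195*exp(2*d) + 2.047*exp(d) - 6.0375)*exp(d)/(3.93*exp(2*d) + 1.78*exp(d) - 5.25)^2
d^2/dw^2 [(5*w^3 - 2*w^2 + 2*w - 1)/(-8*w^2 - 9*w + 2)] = 2*(-757*w^3 + 558*w^2 + 60*w + 69)/(512*w^6 + 1728*w^5 + 1560*w^4 - 135*w^3 - 390*w^2 + 108*w - 8)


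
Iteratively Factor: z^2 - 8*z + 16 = (z - 4)*(z - 4)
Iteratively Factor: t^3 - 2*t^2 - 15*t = (t)*(t^2 - 2*t - 15) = t*(t + 3)*(t - 5)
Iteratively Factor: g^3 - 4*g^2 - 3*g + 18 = (g - 3)*(g^2 - g - 6) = (g - 3)^2*(g + 2)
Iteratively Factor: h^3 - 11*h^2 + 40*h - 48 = (h - 4)*(h^2 - 7*h + 12) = (h - 4)^2*(h - 3)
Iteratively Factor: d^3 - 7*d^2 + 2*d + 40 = (d + 2)*(d^2 - 9*d + 20) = (d - 5)*(d + 2)*(d - 4)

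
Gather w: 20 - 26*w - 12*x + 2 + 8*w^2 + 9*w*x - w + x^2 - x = 8*w^2 + w*(9*x - 27) + x^2 - 13*x + 22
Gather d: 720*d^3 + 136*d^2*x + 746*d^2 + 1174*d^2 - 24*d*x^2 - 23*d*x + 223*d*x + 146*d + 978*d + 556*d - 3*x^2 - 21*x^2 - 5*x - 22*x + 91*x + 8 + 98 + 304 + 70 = 720*d^3 + d^2*(136*x + 1920) + d*(-24*x^2 + 200*x + 1680) - 24*x^2 + 64*x + 480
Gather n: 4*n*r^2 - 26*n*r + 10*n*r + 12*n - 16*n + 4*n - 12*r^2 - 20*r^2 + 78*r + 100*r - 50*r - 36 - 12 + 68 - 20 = n*(4*r^2 - 16*r) - 32*r^2 + 128*r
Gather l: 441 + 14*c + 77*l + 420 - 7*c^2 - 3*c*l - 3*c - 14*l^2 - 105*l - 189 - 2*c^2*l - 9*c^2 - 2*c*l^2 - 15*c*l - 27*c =-16*c^2 - 16*c + l^2*(-2*c - 14) + l*(-2*c^2 - 18*c - 28) + 672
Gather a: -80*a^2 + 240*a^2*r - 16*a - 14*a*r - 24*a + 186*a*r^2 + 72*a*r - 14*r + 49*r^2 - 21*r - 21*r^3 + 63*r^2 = a^2*(240*r - 80) + a*(186*r^2 + 58*r - 40) - 21*r^3 + 112*r^2 - 35*r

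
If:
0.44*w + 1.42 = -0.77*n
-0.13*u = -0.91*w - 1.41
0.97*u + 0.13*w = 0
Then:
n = -0.98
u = 0.20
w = -1.52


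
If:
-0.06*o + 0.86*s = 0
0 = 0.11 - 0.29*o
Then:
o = 0.38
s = 0.03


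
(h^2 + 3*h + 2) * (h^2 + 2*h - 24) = h^4 + 5*h^3 - 16*h^2 - 68*h - 48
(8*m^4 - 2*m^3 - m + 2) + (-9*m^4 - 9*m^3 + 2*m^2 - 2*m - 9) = -m^4 - 11*m^3 + 2*m^2 - 3*m - 7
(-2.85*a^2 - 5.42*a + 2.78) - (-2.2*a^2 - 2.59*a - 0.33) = -0.65*a^2 - 2.83*a + 3.11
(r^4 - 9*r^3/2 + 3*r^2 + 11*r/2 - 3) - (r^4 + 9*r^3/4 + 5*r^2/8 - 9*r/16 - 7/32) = -27*r^3/4 + 19*r^2/8 + 97*r/16 - 89/32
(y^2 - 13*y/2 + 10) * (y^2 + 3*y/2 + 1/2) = y^4 - 5*y^3 + 3*y^2/4 + 47*y/4 + 5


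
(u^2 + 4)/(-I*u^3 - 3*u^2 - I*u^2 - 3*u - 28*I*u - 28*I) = I*(u^2 + 4)/(u^3 + u^2*(1 - 3*I) + u*(28 - 3*I) + 28)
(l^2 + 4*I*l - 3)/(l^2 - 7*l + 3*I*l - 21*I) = (l + I)/(l - 7)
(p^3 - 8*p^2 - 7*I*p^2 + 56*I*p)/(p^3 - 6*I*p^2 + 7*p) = (p - 8)/(p + I)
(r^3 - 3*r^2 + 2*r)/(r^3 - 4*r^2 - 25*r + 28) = r*(r - 2)/(r^2 - 3*r - 28)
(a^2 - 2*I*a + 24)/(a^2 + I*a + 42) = (a + 4*I)/(a + 7*I)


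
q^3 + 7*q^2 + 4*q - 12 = (q - 1)*(q + 2)*(q + 6)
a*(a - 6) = a^2 - 6*a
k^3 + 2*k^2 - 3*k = k*(k - 1)*(k + 3)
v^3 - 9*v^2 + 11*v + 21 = (v - 7)*(v - 3)*(v + 1)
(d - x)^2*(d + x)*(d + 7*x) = d^4 + 6*d^3*x - 8*d^2*x^2 - 6*d*x^3 + 7*x^4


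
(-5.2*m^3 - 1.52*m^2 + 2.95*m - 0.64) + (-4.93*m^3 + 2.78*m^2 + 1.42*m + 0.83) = -10.13*m^3 + 1.26*m^2 + 4.37*m + 0.19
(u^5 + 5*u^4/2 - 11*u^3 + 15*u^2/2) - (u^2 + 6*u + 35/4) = u^5 + 5*u^4/2 - 11*u^3 + 13*u^2/2 - 6*u - 35/4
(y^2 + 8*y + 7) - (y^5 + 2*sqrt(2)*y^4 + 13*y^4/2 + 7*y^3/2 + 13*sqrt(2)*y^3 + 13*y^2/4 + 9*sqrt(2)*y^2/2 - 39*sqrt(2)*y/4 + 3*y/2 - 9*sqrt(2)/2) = -y^5 - 13*y^4/2 - 2*sqrt(2)*y^4 - 13*sqrt(2)*y^3 - 7*y^3/2 - 9*sqrt(2)*y^2/2 - 9*y^2/4 + 13*y/2 + 39*sqrt(2)*y/4 + 9*sqrt(2)/2 + 7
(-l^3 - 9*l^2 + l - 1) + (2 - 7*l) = -l^3 - 9*l^2 - 6*l + 1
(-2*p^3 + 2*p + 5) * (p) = -2*p^4 + 2*p^2 + 5*p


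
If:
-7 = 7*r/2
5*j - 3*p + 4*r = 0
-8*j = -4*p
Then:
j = -8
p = -16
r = -2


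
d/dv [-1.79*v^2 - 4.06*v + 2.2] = -3.58*v - 4.06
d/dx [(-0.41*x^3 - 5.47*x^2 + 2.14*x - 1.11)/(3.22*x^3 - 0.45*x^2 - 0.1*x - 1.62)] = (-4.44089209850063e-16*x^5 + 17.7979*x^4 - 13.6996*x^3 + 14.2252*x^2 + 16.7238*x - 3.5778)/(10.3684*x^6 - 2.898*x^5 - 0.4415*x^4 - 10.3428*x^3 + 1.468*x^2 + 0.324*x + 2.6244)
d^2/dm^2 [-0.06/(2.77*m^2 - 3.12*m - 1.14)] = (-0.920748*m^2 + 1.037088*m + 0.06*(5.54*m - 3.12)*(11.08*m - 6.24) + 0.378936)/(-2.77*m^2 + 3.12*m + 1.14)^3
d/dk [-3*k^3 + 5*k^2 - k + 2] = -9*k^2 + 10*k - 1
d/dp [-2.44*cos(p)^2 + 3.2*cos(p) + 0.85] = (4.88*cos(p) - 3.2)*sin(p)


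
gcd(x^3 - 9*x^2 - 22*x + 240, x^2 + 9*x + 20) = x + 5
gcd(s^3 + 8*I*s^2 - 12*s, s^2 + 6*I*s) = s^2 + 6*I*s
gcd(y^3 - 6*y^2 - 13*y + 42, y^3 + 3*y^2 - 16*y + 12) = y - 2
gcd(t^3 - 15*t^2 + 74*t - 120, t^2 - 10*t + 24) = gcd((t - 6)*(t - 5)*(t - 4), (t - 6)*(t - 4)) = t^2 - 10*t + 24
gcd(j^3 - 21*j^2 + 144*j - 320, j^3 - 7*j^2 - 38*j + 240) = j^2 - 13*j + 40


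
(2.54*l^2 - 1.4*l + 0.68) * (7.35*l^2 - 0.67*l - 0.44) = 18.669*l^4 - 11.9918*l^3 + 4.8184*l^2 + 0.1604*l - 0.2992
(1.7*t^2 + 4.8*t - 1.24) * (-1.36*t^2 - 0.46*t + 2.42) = -2.312*t^4 - 7.31*t^3 + 3.5924*t^2 + 12.1864*t - 3.0008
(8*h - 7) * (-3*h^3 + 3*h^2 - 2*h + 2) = -24*h^4 + 45*h^3 - 37*h^2 + 30*h - 14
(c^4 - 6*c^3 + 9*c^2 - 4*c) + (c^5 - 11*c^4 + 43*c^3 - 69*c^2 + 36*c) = c^5 - 10*c^4 + 37*c^3 - 60*c^2 + 32*c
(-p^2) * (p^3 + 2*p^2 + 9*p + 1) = -p^5 - 2*p^4 - 9*p^3 - p^2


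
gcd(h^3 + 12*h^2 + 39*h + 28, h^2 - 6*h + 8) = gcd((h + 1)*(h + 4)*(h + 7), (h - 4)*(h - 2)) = 1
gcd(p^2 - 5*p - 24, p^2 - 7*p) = 1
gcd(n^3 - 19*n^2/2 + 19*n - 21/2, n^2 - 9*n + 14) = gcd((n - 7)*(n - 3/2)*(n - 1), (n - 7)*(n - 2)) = n - 7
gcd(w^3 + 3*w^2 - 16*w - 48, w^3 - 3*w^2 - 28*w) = w + 4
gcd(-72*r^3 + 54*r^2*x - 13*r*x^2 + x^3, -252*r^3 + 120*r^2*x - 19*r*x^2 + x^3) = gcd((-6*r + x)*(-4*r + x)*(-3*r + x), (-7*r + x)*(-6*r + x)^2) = -6*r + x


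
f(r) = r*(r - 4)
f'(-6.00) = -16.00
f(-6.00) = 60.00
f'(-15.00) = -34.00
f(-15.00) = 285.00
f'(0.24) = -3.52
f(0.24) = -0.90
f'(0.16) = -3.68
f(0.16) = -0.61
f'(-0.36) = -4.72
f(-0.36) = 1.57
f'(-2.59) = -9.18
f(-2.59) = 17.07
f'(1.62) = -0.76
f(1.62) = -3.86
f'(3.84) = 3.68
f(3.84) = -0.61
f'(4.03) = 4.06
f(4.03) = 0.12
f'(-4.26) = -12.52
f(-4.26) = 35.19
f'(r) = 2*r - 4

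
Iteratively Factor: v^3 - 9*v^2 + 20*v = (v)*(v^2 - 9*v + 20) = v*(v - 4)*(v - 5)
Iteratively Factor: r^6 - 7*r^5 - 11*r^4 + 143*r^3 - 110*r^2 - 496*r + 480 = (r + 4)*(r^5 - 11*r^4 + 33*r^3 + 11*r^2 - 154*r + 120) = (r - 4)*(r + 4)*(r^4 - 7*r^3 + 5*r^2 + 31*r - 30) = (r - 5)*(r - 4)*(r + 4)*(r^3 - 2*r^2 - 5*r + 6) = (r - 5)*(r - 4)*(r - 3)*(r + 4)*(r^2 + r - 2) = (r - 5)*(r - 4)*(r - 3)*(r + 2)*(r + 4)*(r - 1)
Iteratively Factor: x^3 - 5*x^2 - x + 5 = (x + 1)*(x^2 - 6*x + 5) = (x - 1)*(x + 1)*(x - 5)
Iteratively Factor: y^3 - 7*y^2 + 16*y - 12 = (y - 2)*(y^2 - 5*y + 6) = (y - 3)*(y - 2)*(y - 2)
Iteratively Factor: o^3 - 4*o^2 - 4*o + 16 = (o - 4)*(o^2 - 4) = (o - 4)*(o + 2)*(o - 2)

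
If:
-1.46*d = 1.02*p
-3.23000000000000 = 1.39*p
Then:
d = 1.62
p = -2.32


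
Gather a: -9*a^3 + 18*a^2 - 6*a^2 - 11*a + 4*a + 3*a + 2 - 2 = -9*a^3 + 12*a^2 - 4*a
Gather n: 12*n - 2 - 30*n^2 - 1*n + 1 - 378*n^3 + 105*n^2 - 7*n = -378*n^3 + 75*n^2 + 4*n - 1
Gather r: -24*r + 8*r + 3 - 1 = 2 - 16*r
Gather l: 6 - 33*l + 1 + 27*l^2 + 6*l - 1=27*l^2 - 27*l + 6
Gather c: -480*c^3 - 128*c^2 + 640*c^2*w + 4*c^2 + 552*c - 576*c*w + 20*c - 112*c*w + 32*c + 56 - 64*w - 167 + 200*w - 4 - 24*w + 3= -480*c^3 + c^2*(640*w - 124) + c*(604 - 688*w) + 112*w - 112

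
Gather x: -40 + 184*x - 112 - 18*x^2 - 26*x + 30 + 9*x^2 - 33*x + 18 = -9*x^2 + 125*x - 104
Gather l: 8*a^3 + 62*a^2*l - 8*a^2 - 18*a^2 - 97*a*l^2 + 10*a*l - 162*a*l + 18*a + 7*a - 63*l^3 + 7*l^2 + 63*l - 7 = 8*a^3 - 26*a^2 + 25*a - 63*l^3 + l^2*(7 - 97*a) + l*(62*a^2 - 152*a + 63) - 7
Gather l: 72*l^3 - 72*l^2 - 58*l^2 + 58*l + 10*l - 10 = 72*l^3 - 130*l^2 + 68*l - 10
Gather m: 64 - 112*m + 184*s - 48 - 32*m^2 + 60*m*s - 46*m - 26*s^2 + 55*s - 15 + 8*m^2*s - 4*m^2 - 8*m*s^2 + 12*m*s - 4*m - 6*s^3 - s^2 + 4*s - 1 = m^2*(8*s - 36) + m*(-8*s^2 + 72*s - 162) - 6*s^3 - 27*s^2 + 243*s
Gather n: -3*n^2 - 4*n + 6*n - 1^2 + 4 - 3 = -3*n^2 + 2*n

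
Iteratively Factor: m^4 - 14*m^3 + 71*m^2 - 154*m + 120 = (m - 3)*(m^3 - 11*m^2 + 38*m - 40) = (m - 3)*(m - 2)*(m^2 - 9*m + 20) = (m - 5)*(m - 3)*(m - 2)*(m - 4)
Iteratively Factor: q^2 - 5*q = (q - 5)*(q)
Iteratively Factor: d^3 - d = (d + 1)*(d^2 - d) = (d - 1)*(d + 1)*(d)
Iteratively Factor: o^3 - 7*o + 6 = (o - 2)*(o^2 + 2*o - 3) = (o - 2)*(o + 3)*(o - 1)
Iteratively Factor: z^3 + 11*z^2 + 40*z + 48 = (z + 4)*(z^2 + 7*z + 12) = (z + 4)^2*(z + 3)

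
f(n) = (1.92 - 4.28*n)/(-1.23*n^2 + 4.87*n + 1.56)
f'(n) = (1.92 - 4.28*n)*(2.46*n - 4.87)/(-1.23*n^2 + 4.87*n + 1.56)^2 - 4.28/(-1.23*n^2 + 4.87*n + 1.56) = (-5.2644*n^2 + 4.7232*n - 16.0272)/(1.5129*n^4 - 11.9802*n^3 + 19.8793*n^2 + 15.1944*n + 2.4336)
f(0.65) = -0.20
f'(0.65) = -0.86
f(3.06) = -2.26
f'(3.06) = -2.08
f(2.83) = -1.86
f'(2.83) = -1.49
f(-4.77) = -0.45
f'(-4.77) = -0.06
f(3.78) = -5.96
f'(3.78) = -12.81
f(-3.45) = -0.56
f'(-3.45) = -0.11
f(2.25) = -1.23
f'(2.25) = -0.81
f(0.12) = 0.66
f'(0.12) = -3.44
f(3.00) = -2.14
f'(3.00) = -1.89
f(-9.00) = -0.28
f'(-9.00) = -0.02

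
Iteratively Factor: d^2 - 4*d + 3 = (d - 3)*(d - 1)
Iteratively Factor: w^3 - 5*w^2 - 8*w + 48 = (w - 4)*(w^2 - w - 12) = (w - 4)^2*(w + 3)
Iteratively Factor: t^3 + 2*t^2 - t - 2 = (t + 1)*(t^2 + t - 2) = (t + 1)*(t + 2)*(t - 1)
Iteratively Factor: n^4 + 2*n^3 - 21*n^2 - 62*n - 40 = (n + 4)*(n^3 - 2*n^2 - 13*n - 10) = (n + 2)*(n + 4)*(n^2 - 4*n - 5) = (n + 1)*(n + 2)*(n + 4)*(n - 5)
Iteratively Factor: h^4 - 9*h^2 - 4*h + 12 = (h - 1)*(h^3 + h^2 - 8*h - 12) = (h - 1)*(h + 2)*(h^2 - h - 6) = (h - 3)*(h - 1)*(h + 2)*(h + 2)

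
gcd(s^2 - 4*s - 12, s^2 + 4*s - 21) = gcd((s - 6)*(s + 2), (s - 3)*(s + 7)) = 1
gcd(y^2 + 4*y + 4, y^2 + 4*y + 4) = y^2 + 4*y + 4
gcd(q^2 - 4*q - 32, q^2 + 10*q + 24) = q + 4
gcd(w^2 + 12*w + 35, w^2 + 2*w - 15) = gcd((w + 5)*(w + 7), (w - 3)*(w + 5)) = w + 5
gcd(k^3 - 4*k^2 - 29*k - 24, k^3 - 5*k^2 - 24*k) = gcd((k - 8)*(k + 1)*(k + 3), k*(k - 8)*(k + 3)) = k^2 - 5*k - 24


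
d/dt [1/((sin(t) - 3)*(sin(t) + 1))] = 2*(1 - sin(t))*cos(t)/((sin(t) - 3)^2*(sin(t) + 1)^2)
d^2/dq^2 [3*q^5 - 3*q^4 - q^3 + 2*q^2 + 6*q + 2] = 60*q^3 - 36*q^2 - 6*q + 4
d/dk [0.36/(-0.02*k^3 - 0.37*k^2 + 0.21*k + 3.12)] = (0.0216*k^2 + 0.2664*k - 0.0756)/(0.02*k^3 + 0.37*k^2 - 0.21*k - 3.12)^2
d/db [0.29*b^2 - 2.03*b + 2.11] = 0.58*b - 2.03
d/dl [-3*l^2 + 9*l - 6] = 9 - 6*l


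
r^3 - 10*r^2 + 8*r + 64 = (r - 8)*(r - 4)*(r + 2)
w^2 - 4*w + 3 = (w - 3)*(w - 1)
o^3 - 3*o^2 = o^2*(o - 3)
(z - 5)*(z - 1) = z^2 - 6*z + 5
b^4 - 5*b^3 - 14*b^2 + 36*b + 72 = (b - 6)*(b - 3)*(b + 2)^2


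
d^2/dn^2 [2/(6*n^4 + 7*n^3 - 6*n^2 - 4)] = 12*(3*n^2*(8*n^2 + 7*n - 4)^2 + (-12*n^2 - 7*n + 2)*(6*n^4 + 7*n^3 - 6*n^2 - 4))/(6*n^4 + 7*n^3 - 6*n^2 - 4)^3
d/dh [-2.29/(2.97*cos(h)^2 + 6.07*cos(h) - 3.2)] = -(13.6026*cos(h) + 13.9003)*sin(h)/(2.97*cos(h)^2 + 6.07*cos(h) - 3.2)^2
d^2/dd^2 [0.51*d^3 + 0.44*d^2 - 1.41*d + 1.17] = 3.06*d + 0.88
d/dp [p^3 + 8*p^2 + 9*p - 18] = 3*p^2 + 16*p + 9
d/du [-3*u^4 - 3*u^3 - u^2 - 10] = u*(-12*u^2 - 9*u - 2)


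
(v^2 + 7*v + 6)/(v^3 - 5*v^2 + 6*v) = (v^2 + 7*v + 6)/(v*(v^2 - 5*v + 6))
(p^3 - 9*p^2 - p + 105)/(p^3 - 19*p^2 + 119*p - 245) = (p + 3)/(p - 7)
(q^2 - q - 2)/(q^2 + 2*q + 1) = (q - 2)/(q + 1)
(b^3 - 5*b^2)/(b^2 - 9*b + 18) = b^2*(b - 5)/(b^2 - 9*b + 18)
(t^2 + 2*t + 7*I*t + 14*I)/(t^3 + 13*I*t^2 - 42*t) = (t + 2)/(t*(t + 6*I))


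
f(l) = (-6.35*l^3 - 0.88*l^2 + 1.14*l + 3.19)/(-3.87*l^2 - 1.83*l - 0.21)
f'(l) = (7.74*l + 1.83)*(-6.35*l^3 - 0.88*l^2 + 1.14*l + 3.19)/(-3.87*l^2 - 1.83*l - 0.21)^2 + (-19.05*l^2 - 1.76*l + 1.14)/(-3.87*l^2 - 1.83*l - 0.21) = (24.5745*l^4 + 23.241*l^3 + 10.0227*l^2 + 25.0602*l + 5.5983)/(14.9769*l^4 + 14.1642*l^3 + 4.9743*l^2 + 0.7686*l + 0.0441)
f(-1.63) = -3.53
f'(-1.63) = 1.14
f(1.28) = 1.14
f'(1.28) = 2.13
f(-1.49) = -3.38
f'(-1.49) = 0.94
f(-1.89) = -3.85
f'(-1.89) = 1.35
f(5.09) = 7.75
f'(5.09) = 1.66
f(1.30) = 1.18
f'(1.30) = 2.12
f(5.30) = 8.10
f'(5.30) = 1.65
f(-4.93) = -8.65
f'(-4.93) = 1.63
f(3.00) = 4.26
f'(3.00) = 1.70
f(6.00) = 9.26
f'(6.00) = 1.65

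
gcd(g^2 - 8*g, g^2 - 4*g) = g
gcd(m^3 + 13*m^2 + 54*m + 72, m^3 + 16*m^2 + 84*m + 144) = m^2 + 10*m + 24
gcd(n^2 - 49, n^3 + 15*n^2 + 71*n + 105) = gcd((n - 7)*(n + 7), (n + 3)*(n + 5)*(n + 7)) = n + 7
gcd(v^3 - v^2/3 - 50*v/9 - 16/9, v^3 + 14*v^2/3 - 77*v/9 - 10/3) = v + 1/3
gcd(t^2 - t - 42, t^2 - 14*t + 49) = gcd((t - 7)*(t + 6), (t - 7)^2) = t - 7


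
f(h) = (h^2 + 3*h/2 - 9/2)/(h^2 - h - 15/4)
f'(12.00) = -0.02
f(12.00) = 1.23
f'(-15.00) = -0.01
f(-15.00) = 0.84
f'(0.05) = -0.70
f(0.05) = 1.16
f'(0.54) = -0.63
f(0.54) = 0.85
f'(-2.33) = -1.69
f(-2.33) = -0.64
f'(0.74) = -0.67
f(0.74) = 0.72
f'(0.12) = -0.67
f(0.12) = 1.12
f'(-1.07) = -6.19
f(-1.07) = 3.23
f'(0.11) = -0.67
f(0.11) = 1.12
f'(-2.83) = -0.68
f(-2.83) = -0.10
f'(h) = (1 - 2*h)*(h^2 + 3*h/2 - 9/2)/(h^2 - h - 15/4)^2 + (2*h + 3/2)/(h^2 - h - 15/4) = 2*(-20*h^2 + 12*h - 81)/(16*h^4 - 32*h^3 - 104*h^2 + 120*h + 225)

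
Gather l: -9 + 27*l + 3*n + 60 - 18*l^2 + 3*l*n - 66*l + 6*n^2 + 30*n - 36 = -18*l^2 + l*(3*n - 39) + 6*n^2 + 33*n + 15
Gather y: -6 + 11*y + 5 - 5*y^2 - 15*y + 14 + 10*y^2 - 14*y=5*y^2 - 18*y + 13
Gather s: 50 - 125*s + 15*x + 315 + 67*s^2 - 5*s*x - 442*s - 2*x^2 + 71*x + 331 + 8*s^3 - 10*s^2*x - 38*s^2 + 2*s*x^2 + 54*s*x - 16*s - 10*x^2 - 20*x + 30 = 8*s^3 + s^2*(29 - 10*x) + s*(2*x^2 + 49*x - 583) - 12*x^2 + 66*x + 726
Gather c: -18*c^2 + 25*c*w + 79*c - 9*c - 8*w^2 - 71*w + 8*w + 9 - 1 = -18*c^2 + c*(25*w + 70) - 8*w^2 - 63*w + 8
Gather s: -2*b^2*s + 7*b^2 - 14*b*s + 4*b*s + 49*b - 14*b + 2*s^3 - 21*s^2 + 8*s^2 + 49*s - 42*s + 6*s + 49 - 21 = 7*b^2 + 35*b + 2*s^3 - 13*s^2 + s*(-2*b^2 - 10*b + 13) + 28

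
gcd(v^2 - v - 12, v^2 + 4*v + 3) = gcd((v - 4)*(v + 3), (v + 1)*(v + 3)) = v + 3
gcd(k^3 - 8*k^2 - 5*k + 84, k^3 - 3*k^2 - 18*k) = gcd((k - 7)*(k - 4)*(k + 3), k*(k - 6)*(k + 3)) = k + 3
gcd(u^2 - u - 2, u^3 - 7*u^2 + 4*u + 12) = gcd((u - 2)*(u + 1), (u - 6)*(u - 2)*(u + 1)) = u^2 - u - 2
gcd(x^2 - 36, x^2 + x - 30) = x + 6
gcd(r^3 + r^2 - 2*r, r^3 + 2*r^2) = r^2 + 2*r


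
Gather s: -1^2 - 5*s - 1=-5*s - 2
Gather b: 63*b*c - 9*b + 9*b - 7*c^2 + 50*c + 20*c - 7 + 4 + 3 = 63*b*c - 7*c^2 + 70*c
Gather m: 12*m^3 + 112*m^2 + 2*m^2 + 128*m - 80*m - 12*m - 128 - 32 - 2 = 12*m^3 + 114*m^2 + 36*m - 162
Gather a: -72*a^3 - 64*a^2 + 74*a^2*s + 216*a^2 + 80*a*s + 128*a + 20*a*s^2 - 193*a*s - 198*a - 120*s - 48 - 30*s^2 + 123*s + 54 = -72*a^3 + a^2*(74*s + 152) + a*(20*s^2 - 113*s - 70) - 30*s^2 + 3*s + 6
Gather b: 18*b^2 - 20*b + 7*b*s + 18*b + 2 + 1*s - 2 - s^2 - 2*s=18*b^2 + b*(7*s - 2) - s^2 - s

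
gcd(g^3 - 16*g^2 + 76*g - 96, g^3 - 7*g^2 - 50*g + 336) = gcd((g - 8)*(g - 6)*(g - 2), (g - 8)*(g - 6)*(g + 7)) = g^2 - 14*g + 48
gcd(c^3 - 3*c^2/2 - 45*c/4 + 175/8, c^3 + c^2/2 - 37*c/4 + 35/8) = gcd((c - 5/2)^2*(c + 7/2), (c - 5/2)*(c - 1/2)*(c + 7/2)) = c^2 + c - 35/4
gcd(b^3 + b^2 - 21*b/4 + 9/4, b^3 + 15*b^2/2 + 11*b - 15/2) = b^2 + 5*b/2 - 3/2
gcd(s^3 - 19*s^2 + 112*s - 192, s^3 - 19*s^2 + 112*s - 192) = s^3 - 19*s^2 + 112*s - 192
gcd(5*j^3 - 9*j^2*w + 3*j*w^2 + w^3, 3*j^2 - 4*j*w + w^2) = -j + w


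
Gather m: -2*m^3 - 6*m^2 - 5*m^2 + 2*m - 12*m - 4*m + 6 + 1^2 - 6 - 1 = -2*m^3 - 11*m^2 - 14*m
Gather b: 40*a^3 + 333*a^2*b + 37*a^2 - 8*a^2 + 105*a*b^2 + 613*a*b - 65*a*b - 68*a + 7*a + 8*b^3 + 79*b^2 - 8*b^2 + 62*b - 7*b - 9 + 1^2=40*a^3 + 29*a^2 - 61*a + 8*b^3 + b^2*(105*a + 71) + b*(333*a^2 + 548*a + 55) - 8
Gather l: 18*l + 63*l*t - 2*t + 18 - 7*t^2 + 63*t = l*(63*t + 18) - 7*t^2 + 61*t + 18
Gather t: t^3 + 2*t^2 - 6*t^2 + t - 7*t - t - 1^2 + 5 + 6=t^3 - 4*t^2 - 7*t + 10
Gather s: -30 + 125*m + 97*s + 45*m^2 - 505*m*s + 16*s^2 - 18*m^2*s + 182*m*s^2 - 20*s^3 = 45*m^2 + 125*m - 20*s^3 + s^2*(182*m + 16) + s*(-18*m^2 - 505*m + 97) - 30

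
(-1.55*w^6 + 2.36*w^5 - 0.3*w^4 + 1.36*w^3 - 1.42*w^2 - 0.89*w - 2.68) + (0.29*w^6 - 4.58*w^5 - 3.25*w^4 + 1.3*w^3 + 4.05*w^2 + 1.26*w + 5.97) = -1.26*w^6 - 2.22*w^5 - 3.55*w^4 + 2.66*w^3 + 2.63*w^2 + 0.37*w + 3.29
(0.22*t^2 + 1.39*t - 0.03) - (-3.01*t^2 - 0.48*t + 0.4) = 3.23*t^2 + 1.87*t - 0.43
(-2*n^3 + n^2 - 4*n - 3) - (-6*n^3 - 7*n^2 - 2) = 4*n^3 + 8*n^2 - 4*n - 1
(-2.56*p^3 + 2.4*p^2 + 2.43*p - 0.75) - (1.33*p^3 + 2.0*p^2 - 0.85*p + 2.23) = -3.89*p^3 + 0.4*p^2 + 3.28*p - 2.98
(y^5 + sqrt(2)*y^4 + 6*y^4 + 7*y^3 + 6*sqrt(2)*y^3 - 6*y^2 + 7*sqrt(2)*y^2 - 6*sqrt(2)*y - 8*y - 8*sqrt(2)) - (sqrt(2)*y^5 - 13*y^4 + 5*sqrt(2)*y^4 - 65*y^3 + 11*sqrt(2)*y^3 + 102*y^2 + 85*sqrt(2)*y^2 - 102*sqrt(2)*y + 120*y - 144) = -sqrt(2)*y^5 + y^5 - 4*sqrt(2)*y^4 + 19*y^4 - 5*sqrt(2)*y^3 + 72*y^3 - 78*sqrt(2)*y^2 - 108*y^2 - 128*y + 96*sqrt(2)*y - 8*sqrt(2) + 144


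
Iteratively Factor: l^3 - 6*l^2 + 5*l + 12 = (l - 4)*(l^2 - 2*l - 3) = (l - 4)*(l - 3)*(l + 1)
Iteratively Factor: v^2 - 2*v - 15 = (v - 5)*(v + 3)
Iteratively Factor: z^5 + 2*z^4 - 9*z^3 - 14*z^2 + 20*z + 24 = (z + 3)*(z^4 - z^3 - 6*z^2 + 4*z + 8) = (z + 2)*(z + 3)*(z^3 - 3*z^2 + 4) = (z + 1)*(z + 2)*(z + 3)*(z^2 - 4*z + 4) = (z - 2)*(z + 1)*(z + 2)*(z + 3)*(z - 2)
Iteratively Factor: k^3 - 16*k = (k - 4)*(k^2 + 4*k) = (k - 4)*(k + 4)*(k)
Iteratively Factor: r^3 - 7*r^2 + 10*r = (r)*(r^2 - 7*r + 10) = r*(r - 2)*(r - 5)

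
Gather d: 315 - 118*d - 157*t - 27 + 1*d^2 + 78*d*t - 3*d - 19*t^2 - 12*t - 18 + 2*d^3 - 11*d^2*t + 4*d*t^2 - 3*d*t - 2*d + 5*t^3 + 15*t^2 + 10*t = 2*d^3 + d^2*(1 - 11*t) + d*(4*t^2 + 75*t - 123) + 5*t^3 - 4*t^2 - 159*t + 270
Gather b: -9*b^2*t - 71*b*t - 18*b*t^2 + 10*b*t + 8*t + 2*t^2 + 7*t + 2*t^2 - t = -9*b^2*t + b*(-18*t^2 - 61*t) + 4*t^2 + 14*t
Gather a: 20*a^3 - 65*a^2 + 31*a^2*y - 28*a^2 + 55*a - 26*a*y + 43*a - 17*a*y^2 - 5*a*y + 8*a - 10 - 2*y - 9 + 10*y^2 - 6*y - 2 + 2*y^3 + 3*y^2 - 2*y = 20*a^3 + a^2*(31*y - 93) + a*(-17*y^2 - 31*y + 106) + 2*y^3 + 13*y^2 - 10*y - 21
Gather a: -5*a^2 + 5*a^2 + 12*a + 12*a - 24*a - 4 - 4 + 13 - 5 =0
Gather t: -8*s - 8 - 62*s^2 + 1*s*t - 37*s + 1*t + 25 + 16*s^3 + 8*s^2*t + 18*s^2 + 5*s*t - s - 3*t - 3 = 16*s^3 - 44*s^2 - 46*s + t*(8*s^2 + 6*s - 2) + 14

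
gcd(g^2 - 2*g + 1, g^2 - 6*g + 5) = g - 1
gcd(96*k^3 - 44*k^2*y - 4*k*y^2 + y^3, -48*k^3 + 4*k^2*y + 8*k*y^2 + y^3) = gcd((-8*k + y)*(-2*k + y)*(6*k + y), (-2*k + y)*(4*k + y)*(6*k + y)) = -12*k^2 + 4*k*y + y^2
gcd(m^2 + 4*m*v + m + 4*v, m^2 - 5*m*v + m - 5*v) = m + 1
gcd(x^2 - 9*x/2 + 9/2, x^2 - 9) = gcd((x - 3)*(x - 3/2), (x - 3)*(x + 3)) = x - 3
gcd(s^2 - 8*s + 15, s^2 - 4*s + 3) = s - 3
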